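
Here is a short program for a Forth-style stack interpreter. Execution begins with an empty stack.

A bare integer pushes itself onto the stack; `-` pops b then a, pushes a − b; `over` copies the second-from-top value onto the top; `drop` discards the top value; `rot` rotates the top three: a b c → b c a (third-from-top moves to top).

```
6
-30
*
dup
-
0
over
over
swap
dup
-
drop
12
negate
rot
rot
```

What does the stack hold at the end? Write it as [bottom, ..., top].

6       [6]
-30     [6, -30]
*       [-180]
dup     [-180, -180]
-       [0]
0       [0, 0]
over    [0, 0, 0]
over    [0, 0, 0, 0]
swap    [0, 0, 0, 0]
dup     [0, 0, 0, 0, 0]
-       [0, 0, 0, 0]
drop    [0, 0, 0]
12      [0, 0, 0, 12]
negate  [0, 0, 0, -12]
rot     [0, 0, -12, 0]
rot     [0, -12, 0, 0]

[0, -12, 0, 0]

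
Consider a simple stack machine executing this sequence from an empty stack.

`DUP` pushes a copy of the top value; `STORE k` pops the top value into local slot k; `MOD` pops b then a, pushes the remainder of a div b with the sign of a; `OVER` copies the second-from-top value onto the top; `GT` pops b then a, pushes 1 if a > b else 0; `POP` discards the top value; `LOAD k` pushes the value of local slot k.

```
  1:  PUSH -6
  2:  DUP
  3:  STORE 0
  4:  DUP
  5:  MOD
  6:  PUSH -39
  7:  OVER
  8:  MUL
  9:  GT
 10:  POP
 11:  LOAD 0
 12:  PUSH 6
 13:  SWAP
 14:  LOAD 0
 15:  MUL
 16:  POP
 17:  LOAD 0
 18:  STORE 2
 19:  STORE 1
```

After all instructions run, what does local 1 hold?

PUSH -6  : -6
DUP      : -6 -6
STORE 0  : -6
DUP      : -6 -6
MOD      : 0
PUSH -39 : 0 -39
OVER     : 0 -39 0
MUL      : 0 0
GT       : 0
POP      : (empty)
LOAD 0   : -6
PUSH 6   : -6 6
SWAP     : 6 -6
LOAD 0   : 6 -6 -6
MUL      : 6 36
POP      : 6
LOAD 0   : 6 -6
STORE 2  : 6
STORE 1  : (empty)

6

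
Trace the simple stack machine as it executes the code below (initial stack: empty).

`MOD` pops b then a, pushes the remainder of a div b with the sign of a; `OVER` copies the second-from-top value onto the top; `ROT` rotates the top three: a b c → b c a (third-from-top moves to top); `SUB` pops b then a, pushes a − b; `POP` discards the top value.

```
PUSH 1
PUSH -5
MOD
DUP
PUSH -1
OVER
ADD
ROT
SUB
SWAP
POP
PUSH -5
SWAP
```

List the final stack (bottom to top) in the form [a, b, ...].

[-5, -1]

PUSH 1  -> [1]
PUSH -5 -> [1, -5]
MOD     -> [1]
DUP     -> [1, 1]
PUSH -1 -> [1, 1, -1]
OVER    -> [1, 1, -1, 1]
ADD     -> [1, 1, 0]
ROT     -> [1, 0, 1]
SUB     -> [1, -1]
SWAP    -> [-1, 1]
POP     -> [-1]
PUSH -5 -> [-1, -5]
SWAP    -> [-5, -1]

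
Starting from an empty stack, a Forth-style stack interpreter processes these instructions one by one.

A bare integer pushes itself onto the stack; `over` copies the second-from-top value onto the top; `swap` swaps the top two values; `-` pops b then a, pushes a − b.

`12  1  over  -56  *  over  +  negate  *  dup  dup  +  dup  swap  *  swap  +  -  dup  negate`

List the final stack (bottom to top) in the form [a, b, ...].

12     → 12
1      → 12 1
over   → 12 1 12
-56    → 12 1 12 -56
*      → 12 1 -672
over   → 12 1 -672 1
+      → 12 1 -671
negate → 12 1 671
*      → 12 671
dup    → 12 671 671
dup    → 12 671 671 671
+      → 12 671 1342
dup    → 12 671 1342 1342
swap   → 12 671 1342 1342
*      → 12 671 1800964
swap   → 12 1800964 671
+      → 12 1801635
-      → -1801623
dup    → -1801623 -1801623
negate → -1801623 1801623

[-1801623, 1801623]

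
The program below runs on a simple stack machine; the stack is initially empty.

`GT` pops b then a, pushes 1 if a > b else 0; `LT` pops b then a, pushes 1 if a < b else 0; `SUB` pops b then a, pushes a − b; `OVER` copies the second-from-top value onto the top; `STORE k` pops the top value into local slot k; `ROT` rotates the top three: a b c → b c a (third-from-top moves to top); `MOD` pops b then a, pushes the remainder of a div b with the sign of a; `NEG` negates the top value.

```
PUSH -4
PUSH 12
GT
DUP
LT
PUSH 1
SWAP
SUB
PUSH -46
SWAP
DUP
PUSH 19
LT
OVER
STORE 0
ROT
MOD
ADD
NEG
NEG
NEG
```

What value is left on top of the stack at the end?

-2

PUSH -4  → [-4]
PUSH 12  → [-4, 12]
GT       → [0]
DUP      → [0, 0]
LT       → [0]
PUSH 1   → [0, 1]
SWAP     → [1, 0]
SUB      → [1]
PUSH -46 → [1, -46]
SWAP     → [-46, 1]
DUP      → [-46, 1, 1]
PUSH 19  → [-46, 1, 1, 19]
LT       → [-46, 1, 1]
OVER     → [-46, 1, 1, 1]
STORE 0  → [-46, 1, 1]
ROT      → [1, 1, -46]
MOD      → [1, 1]
ADD      → [2]
NEG      → [-2]
NEG      → [2]
NEG      → [-2]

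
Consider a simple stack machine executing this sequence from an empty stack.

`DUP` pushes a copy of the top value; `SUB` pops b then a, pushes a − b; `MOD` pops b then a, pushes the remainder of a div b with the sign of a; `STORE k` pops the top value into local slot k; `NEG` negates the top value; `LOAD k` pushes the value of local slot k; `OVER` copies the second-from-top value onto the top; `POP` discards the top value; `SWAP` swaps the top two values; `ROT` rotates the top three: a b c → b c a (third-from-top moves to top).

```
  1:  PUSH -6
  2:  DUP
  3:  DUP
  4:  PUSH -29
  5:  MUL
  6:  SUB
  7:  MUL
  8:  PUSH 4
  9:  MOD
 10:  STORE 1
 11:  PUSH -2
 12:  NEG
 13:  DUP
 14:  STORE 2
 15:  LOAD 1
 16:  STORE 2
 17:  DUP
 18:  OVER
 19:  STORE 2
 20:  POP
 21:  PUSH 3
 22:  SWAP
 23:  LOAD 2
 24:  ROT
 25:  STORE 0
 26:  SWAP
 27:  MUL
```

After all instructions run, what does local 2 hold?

2

PUSH -6   -6
DUP       -6 -6
DUP       -6 -6 -6
PUSH -29  -6 -6 -6 -29
MUL       -6 -6 174
SUB       -6 -180
MUL       1080
PUSH 4    1080 4
MOD       0
STORE 1   (empty)
PUSH -2   -2
NEG       2
DUP       2 2
STORE 2   2
LOAD 1    2 0
STORE 2   2
DUP       2 2
OVER      2 2 2
STORE 2   2 2
POP       2
PUSH 3    2 3
SWAP      3 2
LOAD 2    3 2 2
ROT       2 2 3
STORE 0   2 2
SWAP      2 2
MUL       4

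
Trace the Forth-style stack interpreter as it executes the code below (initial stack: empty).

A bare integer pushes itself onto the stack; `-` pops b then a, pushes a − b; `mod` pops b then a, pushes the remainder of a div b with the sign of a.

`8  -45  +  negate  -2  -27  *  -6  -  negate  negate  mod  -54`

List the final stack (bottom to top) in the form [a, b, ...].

[37, -54]

8      : [8]
-45    : [8, -45]
+      : [-37]
negate : [37]
-2     : [37, -2]
-27    : [37, -2, -27]
*      : [37, 54]
-6     : [37, 54, -6]
-      : [37, 60]
negate : [37, -60]
negate : [37, 60]
mod    : [37]
-54    : [37, -54]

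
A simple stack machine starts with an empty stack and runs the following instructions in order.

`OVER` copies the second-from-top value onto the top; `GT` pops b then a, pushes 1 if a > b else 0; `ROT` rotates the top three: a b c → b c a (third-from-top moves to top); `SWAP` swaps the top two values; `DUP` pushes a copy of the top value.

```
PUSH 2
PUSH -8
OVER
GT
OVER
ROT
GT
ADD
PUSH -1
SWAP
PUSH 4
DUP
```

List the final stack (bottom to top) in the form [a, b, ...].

[-1, 0, 4, 4]

PUSH 2  → [2]
PUSH -8 → [2, -8]
OVER    → [2, -8, 2]
GT      → [2, 0]
OVER    → [2, 0, 2]
ROT     → [0, 2, 2]
GT      → [0, 0]
ADD     → [0]
PUSH -1 → [0, -1]
SWAP    → [-1, 0]
PUSH 4  → [-1, 0, 4]
DUP     → [-1, 0, 4, 4]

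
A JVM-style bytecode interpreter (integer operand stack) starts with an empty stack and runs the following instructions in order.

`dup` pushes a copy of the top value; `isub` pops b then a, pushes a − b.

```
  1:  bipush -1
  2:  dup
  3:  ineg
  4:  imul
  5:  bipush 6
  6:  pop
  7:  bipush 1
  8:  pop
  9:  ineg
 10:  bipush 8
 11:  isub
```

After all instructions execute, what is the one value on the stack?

-7

bipush -1 → -1
dup       → -1 -1
ineg      → -1 1
imul      → -1
bipush 6  → -1 6
pop       → -1
bipush 1  → -1 1
pop       → -1
ineg      → 1
bipush 8  → 1 8
isub      → -7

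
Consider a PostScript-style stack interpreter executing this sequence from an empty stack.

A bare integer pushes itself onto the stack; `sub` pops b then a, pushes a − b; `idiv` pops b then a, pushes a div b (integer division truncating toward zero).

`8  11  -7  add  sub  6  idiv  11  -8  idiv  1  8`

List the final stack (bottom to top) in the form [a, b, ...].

[0, -1, 1, 8]

8     [8]
11    [8, 11]
-7    [8, 11, -7]
add   [8, 4]
sub   [4]
6     [4, 6]
idiv  [0]
11    [0, 11]
-8    [0, 11, -8]
idiv  [0, -1]
1     [0, -1, 1]
8     [0, -1, 1, 8]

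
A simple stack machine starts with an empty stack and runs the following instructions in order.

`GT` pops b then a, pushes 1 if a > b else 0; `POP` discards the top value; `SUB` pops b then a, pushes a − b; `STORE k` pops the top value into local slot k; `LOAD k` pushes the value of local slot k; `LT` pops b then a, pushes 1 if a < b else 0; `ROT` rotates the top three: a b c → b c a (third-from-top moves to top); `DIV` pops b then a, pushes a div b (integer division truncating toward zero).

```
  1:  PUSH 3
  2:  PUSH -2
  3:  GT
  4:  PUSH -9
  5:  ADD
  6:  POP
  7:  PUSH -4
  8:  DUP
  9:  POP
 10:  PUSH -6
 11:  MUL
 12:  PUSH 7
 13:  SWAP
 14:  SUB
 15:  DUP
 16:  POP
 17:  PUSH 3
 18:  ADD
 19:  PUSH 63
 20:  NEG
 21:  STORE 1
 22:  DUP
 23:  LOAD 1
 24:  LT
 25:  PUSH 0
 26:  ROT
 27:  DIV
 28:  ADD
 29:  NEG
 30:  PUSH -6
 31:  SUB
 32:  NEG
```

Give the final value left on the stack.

PUSH 3  → 3
PUSH -2 → 3 -2
GT      → 1
PUSH -9 → 1 -9
ADD     → -8
POP     → (empty)
PUSH -4 → -4
DUP     → -4 -4
POP     → -4
PUSH -6 → -4 -6
MUL     → 24
PUSH 7  → 24 7
SWAP    → 7 24
SUB     → -17
DUP     → -17 -17
POP     → -17
PUSH 3  → -17 3
ADD     → -14
PUSH 63 → -14 63
NEG     → -14 -63
STORE 1 → -14
DUP     → -14 -14
LOAD 1  → -14 -14 -63
LT      → -14 0
PUSH 0  → -14 0 0
ROT     → 0 0 -14
DIV     → 0 0
ADD     → 0
NEG     → 0
PUSH -6 → 0 -6
SUB     → 6
NEG     → -6

-6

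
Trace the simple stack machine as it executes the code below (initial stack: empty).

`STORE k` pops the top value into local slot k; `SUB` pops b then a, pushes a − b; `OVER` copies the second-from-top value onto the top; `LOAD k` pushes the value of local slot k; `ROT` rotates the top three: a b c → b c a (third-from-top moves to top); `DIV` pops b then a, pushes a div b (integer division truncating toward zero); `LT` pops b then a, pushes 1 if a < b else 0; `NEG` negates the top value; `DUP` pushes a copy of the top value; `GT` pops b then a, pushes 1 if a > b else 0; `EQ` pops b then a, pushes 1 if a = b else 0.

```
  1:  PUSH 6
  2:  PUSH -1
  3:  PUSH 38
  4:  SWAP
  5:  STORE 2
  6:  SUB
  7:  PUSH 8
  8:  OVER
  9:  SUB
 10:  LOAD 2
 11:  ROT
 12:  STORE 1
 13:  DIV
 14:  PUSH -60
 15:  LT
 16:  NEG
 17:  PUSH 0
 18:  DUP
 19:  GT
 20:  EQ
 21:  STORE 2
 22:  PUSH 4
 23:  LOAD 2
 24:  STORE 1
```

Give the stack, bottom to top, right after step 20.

[1]

PUSH 6   → 6
PUSH -1  → 6 -1
PUSH 38  → 6 -1 38
SWAP     → 6 38 -1
STORE 2  → 6 38
SUB      → -32
PUSH 8   → -32 8
OVER     → -32 8 -32
SUB      → -32 40
LOAD 2   → -32 40 -1
ROT      → 40 -1 -32
STORE 1  → 40 -1
DIV      → -40
PUSH -60 → -40 -60
LT       → 0
NEG      → 0
PUSH 0   → 0 0
DUP      → 0 0 0
GT       → 0 0
EQ       → 1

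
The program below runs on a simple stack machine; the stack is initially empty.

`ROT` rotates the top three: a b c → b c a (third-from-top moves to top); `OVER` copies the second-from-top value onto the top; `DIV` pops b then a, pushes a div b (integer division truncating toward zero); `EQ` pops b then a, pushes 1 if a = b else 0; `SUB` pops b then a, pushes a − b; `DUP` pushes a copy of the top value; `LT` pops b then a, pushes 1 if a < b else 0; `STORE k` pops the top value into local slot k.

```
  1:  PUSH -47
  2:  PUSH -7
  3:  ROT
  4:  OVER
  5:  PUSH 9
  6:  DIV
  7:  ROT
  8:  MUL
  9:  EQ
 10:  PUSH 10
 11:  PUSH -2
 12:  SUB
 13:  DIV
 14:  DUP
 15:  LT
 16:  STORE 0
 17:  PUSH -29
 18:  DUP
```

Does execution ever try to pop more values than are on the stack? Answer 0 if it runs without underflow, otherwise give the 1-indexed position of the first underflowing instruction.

3

PUSH -47 -> -47
PUSH -7  -> -47 -7
ROT  — needs 3 operands, stack has 2 → underflow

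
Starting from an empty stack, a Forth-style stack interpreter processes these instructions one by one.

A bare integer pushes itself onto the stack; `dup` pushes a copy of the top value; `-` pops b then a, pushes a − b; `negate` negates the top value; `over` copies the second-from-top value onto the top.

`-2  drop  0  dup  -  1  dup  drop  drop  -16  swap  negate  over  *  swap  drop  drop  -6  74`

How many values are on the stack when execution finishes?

-2     : -2
drop   : (empty)
0      : 0
dup    : 0 0
-      : 0
1      : 0 1
dup    : 0 1 1
drop   : 0 1
drop   : 0
-16    : 0 -16
swap   : -16 0
negate : -16 0
over   : -16 0 -16
*      : -16 0
swap   : 0 -16
drop   : 0
drop   : (empty)
-6     : -6
74     : -6 74

2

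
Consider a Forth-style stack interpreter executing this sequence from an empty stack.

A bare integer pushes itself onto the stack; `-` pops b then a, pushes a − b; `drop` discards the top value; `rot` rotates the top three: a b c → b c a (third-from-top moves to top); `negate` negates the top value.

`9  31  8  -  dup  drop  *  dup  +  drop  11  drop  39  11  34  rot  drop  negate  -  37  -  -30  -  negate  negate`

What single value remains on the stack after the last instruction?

9      -> 9
31     -> 9 31
8      -> 9 31 8
-      -> 9 23
dup    -> 9 23 23
drop   -> 9 23
*      -> 207
dup    -> 207 207
+      -> 414
drop   -> (empty)
11     -> 11
drop   -> (empty)
39     -> 39
11     -> 39 11
34     -> 39 11 34
rot    -> 11 34 39
drop   -> 11 34
negate -> 11 -34
-      -> 45
37     -> 45 37
-      -> 8
-30    -> 8 -30
-      -> 38
negate -> -38
negate -> 38

38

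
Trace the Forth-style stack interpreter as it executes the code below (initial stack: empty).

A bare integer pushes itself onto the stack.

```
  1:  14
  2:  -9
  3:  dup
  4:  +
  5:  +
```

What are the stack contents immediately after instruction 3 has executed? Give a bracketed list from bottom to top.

14  → [14]
-9  → [14, -9]
dup → [14, -9, -9]

[14, -9, -9]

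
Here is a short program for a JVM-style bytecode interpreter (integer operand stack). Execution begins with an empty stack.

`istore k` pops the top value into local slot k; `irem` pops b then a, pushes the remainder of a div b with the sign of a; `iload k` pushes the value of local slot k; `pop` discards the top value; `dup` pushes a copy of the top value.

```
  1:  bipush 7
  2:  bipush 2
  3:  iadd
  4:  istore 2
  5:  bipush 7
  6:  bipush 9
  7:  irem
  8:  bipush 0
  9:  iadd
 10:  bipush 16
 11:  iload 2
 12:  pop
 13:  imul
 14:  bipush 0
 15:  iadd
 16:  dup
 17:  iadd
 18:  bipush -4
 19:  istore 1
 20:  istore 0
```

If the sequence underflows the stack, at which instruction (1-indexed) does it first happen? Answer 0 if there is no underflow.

0

bipush 7  -> [7]
bipush 2  -> [7, 2]
iadd      -> [9]
istore 2  -> []
bipush 7  -> [7]
bipush 9  -> [7, 9]
irem      -> [7]
bipush 0  -> [7, 0]
iadd      -> [7]
bipush 16 -> [7, 16]
iload 2   -> [7, 16, 9]
pop       -> [7, 16]
imul      -> [112]
bipush 0  -> [112, 0]
iadd      -> [112]
dup       -> [112, 112]
iadd      -> [224]
bipush -4 -> [224, -4]
istore 1  -> [224]
istore 0  -> []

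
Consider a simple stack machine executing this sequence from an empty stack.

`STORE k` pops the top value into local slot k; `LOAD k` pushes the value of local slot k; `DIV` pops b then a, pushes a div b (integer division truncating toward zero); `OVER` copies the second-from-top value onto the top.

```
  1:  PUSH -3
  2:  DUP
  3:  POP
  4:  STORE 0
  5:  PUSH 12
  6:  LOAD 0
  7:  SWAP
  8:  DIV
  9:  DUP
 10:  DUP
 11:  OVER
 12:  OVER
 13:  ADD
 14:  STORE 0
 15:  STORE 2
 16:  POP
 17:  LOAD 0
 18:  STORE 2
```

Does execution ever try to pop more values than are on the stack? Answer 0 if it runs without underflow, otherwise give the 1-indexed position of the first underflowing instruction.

0

PUSH -3 -> -3
DUP     -> -3 -3
POP     -> -3
STORE 0 -> (empty)
PUSH 12 -> 12
LOAD 0  -> 12 -3
SWAP    -> -3 12
DIV     -> 0
DUP     -> 0 0
DUP     -> 0 0 0
OVER    -> 0 0 0 0
OVER    -> 0 0 0 0 0
ADD     -> 0 0 0 0
STORE 0 -> 0 0 0
STORE 2 -> 0 0
POP     -> 0
LOAD 0  -> 0 0
STORE 2 -> 0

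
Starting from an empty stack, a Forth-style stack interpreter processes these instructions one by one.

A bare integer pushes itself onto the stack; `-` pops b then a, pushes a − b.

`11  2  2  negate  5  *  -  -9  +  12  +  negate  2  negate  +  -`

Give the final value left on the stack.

28

11     : [11]
2      : [11, 2]
2      : [11, 2, 2]
negate : [11, 2, -2]
5      : [11, 2, -2, 5]
*      : [11, 2, -10]
-      : [11, 12]
-9     : [11, 12, -9]
+      : [11, 3]
12     : [11, 3, 12]
+      : [11, 15]
negate : [11, -15]
2      : [11, -15, 2]
negate : [11, -15, -2]
+      : [11, -17]
-      : [28]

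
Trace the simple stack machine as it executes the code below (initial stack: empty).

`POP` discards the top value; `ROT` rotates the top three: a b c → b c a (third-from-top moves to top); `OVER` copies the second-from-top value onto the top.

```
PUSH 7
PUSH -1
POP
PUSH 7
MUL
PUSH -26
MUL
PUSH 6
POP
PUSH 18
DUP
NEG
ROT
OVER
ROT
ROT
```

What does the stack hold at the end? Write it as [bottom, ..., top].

PUSH 7   → 7
PUSH -1  → 7 -1
POP      → 7
PUSH 7   → 7 7
MUL      → 49
PUSH -26 → 49 -26
MUL      → -1274
PUSH 6   → -1274 6
POP      → -1274
PUSH 18  → -1274 18
DUP      → -1274 18 18
NEG      → -1274 18 -18
ROT      → 18 -18 -1274
OVER     → 18 -18 -1274 -18
ROT      → 18 -1274 -18 -18
ROT      → 18 -18 -18 -1274

[18, -18, -18, -1274]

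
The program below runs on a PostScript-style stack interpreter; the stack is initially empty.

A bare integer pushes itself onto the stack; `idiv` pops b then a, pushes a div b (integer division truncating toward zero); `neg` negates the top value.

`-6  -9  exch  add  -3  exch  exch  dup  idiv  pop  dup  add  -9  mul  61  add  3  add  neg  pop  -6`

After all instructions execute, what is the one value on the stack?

-6

-6   : [-6]
-9   : [-6, -9]
exch : [-9, -6]
add  : [-15]
-3   : [-15, -3]
exch : [-3, -15]
exch : [-15, -3]
dup  : [-15, -3, -3]
idiv : [-15, 1]
pop  : [-15]
dup  : [-15, -15]
add  : [-30]
-9   : [-30, -9]
mul  : [270]
61   : [270, 61]
add  : [331]
3    : [331, 3]
add  : [334]
neg  : [-334]
pop  : []
-6   : [-6]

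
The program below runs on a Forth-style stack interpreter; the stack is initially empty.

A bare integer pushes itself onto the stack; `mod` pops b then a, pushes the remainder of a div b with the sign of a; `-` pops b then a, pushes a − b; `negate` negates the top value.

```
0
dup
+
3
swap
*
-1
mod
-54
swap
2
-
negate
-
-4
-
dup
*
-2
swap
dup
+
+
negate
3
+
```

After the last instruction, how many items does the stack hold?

0      : 0
dup    : 0 0
+      : 0
3      : 0 3
swap   : 3 0
*      : 0
-1     : 0 -1
mod    : 0
-54    : 0 -54
swap   : -54 0
2      : -54 0 2
-      : -54 -2
negate : -54 2
-      : -56
-4     : -56 -4
-      : -52
dup    : -52 -52
*      : 2704
-2     : 2704 -2
swap   : -2 2704
dup    : -2 2704 2704
+      : -2 5408
+      : 5406
negate : -5406
3      : -5406 3
+      : -5403

1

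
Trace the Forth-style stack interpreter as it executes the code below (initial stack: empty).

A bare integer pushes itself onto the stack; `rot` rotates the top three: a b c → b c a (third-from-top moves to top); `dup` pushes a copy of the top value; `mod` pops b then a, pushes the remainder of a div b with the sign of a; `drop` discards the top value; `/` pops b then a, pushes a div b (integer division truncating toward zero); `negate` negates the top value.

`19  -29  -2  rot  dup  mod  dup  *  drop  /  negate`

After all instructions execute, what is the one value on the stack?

19      [19]
-29     [19, -29]
-2      [19, -29, -2]
rot     [-29, -2, 19]
dup     [-29, -2, 19, 19]
mod     [-29, -2, 0]
dup     [-29, -2, 0, 0]
*       [-29, -2, 0]
drop    [-29, -2]
/       [14]
negate  [-14]

-14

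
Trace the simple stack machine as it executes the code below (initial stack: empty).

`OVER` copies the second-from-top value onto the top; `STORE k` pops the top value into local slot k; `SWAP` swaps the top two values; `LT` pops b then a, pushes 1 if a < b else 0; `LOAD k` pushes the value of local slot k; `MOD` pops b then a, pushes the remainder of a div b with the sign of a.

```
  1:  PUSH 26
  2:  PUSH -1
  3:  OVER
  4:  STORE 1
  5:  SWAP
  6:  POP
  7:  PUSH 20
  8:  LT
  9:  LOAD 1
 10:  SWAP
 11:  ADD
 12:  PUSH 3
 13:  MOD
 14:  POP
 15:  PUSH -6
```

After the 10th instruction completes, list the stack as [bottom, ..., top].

PUSH 26  [26]
PUSH -1  [26, -1]
OVER     [26, -1, 26]
STORE 1  [26, -1]
SWAP     [-1, 26]
POP      [-1]
PUSH 20  [-1, 20]
LT       [1]
LOAD 1   [1, 26]
SWAP     [26, 1]

[26, 1]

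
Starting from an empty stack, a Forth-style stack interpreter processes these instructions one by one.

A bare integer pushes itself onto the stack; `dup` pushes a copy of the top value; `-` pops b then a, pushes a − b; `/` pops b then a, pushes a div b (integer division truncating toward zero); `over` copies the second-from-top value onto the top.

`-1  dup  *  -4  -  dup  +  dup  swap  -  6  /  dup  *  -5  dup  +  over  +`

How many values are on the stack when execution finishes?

2

-1   → [-1]
dup  → [-1, -1]
*    → [1]
-4   → [1, -4]
-    → [5]
dup  → [5, 5]
+    → [10]
dup  → [10, 10]
swap → [10, 10]
-    → [0]
6    → [0, 6]
/    → [0]
dup  → [0, 0]
*    → [0]
-5   → [0, -5]
dup  → [0, -5, -5]
+    → [0, -10]
over → [0, -10, 0]
+    → [0, -10]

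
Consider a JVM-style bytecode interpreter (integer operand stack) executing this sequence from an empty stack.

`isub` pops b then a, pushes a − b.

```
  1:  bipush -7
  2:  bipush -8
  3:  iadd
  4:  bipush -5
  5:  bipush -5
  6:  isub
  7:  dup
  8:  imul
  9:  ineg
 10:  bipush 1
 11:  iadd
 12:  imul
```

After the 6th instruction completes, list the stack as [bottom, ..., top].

[-15, 0]

bipush -7 : [-7]
bipush -8 : [-7, -8]
iadd      : [-15]
bipush -5 : [-15, -5]
bipush -5 : [-15, -5, -5]
isub      : [-15, 0]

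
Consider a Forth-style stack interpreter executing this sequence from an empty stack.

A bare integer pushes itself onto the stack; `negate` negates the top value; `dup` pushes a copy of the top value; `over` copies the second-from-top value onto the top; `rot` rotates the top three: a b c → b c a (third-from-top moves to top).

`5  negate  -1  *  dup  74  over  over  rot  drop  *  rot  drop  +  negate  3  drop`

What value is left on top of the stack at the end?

-375

5      -> 5
negate -> -5
-1     -> -5 -1
*      -> 5
dup    -> 5 5
74     -> 5 5 74
over   -> 5 5 74 5
over   -> 5 5 74 5 74
rot    -> 5 5 5 74 74
drop   -> 5 5 5 74
*      -> 5 5 370
rot    -> 5 370 5
drop   -> 5 370
+      -> 375
negate -> -375
3      -> -375 3
drop   -> -375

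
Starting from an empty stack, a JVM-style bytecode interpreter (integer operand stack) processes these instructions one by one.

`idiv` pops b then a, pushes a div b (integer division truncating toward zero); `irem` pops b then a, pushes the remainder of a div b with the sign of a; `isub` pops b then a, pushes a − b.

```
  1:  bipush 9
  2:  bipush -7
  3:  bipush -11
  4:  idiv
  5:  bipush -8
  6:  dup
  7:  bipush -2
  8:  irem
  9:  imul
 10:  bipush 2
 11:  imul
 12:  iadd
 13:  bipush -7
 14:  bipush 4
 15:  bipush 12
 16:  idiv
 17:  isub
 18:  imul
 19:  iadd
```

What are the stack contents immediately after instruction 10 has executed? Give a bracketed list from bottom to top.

bipush 9   -> [9]
bipush -7  -> [9, -7]
bipush -11 -> [9, -7, -11]
idiv       -> [9, 0]
bipush -8  -> [9, 0, -8]
dup        -> [9, 0, -8, -8]
bipush -2  -> [9, 0, -8, -8, -2]
irem       -> [9, 0, -8, 0]
imul       -> [9, 0, 0]
bipush 2   -> [9, 0, 0, 2]

[9, 0, 0, 2]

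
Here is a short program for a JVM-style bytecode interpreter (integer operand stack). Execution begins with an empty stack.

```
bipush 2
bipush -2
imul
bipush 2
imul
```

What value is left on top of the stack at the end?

-8

bipush 2  -> 2
bipush -2 -> 2 -2
imul      -> -4
bipush 2  -> -4 2
imul      -> -8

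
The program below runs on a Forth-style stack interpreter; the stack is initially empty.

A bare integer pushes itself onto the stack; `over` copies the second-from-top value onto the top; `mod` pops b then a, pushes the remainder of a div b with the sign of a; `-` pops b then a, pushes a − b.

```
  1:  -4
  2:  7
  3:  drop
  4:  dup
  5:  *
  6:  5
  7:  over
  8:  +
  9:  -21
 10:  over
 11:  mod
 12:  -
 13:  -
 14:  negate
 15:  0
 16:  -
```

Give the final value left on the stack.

5

-4     : -4
7      : -4 7
drop   : -4
dup    : -4 -4
*      : 16
5      : 16 5
over   : 16 5 16
+      : 16 21
-21    : 16 21 -21
over   : 16 21 -21 21
mod    : 16 21 0
-      : 16 21
-      : -5
negate : 5
0      : 5 0
-      : 5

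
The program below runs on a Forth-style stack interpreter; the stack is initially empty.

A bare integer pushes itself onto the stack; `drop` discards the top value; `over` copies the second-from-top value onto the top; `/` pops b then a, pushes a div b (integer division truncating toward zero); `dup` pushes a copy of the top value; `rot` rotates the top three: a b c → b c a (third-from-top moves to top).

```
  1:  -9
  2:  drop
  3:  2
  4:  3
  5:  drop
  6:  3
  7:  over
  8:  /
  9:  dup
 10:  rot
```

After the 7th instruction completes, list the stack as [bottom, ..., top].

-9    -9
drop  (empty)
2     2
3     2 3
drop  2
3     2 3
over  2 3 2

[2, 3, 2]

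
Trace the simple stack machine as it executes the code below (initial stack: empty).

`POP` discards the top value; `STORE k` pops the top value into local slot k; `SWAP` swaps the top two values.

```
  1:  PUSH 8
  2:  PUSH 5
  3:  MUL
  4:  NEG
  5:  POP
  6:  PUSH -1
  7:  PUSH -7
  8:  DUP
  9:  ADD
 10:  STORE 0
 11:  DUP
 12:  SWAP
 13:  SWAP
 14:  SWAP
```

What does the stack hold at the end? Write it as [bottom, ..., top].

PUSH 8  : [8]
PUSH 5  : [8, 5]
MUL     : [40]
NEG     : [-40]
POP     : []
PUSH -1 : [-1]
PUSH -7 : [-1, -7]
DUP     : [-1, -7, -7]
ADD     : [-1, -14]
STORE 0 : [-1]
DUP     : [-1, -1]
SWAP    : [-1, -1]
SWAP    : [-1, -1]
SWAP    : [-1, -1]

[-1, -1]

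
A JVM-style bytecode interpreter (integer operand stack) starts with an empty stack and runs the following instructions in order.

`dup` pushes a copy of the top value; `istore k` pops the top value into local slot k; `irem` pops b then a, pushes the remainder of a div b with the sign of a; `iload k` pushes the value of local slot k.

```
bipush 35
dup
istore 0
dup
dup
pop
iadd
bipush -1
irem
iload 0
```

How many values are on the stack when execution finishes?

2

bipush 35  35
dup        35 35
istore 0   35
dup        35 35
dup        35 35 35
pop        35 35
iadd       70
bipush -1  70 -1
irem       0
iload 0    0 35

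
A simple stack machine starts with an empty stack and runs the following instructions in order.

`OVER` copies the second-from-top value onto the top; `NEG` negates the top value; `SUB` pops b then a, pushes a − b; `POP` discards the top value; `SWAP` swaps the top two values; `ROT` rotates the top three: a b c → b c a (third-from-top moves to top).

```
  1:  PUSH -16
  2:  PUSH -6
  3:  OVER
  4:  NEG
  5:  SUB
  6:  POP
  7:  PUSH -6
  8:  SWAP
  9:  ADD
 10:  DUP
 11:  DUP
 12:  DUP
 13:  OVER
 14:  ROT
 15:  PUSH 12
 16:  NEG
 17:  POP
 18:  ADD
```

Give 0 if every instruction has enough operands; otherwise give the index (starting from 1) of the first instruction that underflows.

0

PUSH -16  -16
PUSH -6   -16 -6
OVER      -16 -6 -16
NEG       -16 -6 16
SUB       -16 -22
POP       -16
PUSH -6   -16 -6
SWAP      -6 -16
ADD       -22
DUP       -22 -22
DUP       -22 -22 -22
DUP       -22 -22 -22 -22
OVER      -22 -22 -22 -22 -22
ROT       -22 -22 -22 -22 -22
PUSH 12   -22 -22 -22 -22 -22 12
NEG       -22 -22 -22 -22 -22 -12
POP       -22 -22 -22 -22 -22
ADD       -22 -22 -22 -44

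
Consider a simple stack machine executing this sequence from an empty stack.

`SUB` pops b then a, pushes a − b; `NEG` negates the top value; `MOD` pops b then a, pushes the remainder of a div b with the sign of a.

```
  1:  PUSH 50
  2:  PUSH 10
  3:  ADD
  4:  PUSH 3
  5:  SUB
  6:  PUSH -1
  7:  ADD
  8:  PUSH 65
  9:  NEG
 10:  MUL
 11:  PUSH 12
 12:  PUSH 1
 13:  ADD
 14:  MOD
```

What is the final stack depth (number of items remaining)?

PUSH 50 → 50
PUSH 10 → 50 10
ADD     → 60
PUSH 3  → 60 3
SUB     → 57
PUSH -1 → 57 -1
ADD     → 56
PUSH 65 → 56 65
NEG     → 56 -65
MUL     → -3640
PUSH 12 → -3640 12
PUSH 1  → -3640 12 1
ADD     → -3640 13
MOD     → 0

1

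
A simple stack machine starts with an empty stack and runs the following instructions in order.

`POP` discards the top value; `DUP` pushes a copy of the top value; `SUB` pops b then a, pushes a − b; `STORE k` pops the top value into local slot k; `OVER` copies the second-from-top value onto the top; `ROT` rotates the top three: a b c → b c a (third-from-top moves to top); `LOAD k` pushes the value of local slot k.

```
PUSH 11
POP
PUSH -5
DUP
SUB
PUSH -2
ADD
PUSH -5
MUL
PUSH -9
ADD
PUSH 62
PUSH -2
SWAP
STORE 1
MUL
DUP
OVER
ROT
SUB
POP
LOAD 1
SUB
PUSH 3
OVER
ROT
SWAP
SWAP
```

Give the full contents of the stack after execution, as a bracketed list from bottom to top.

PUSH 11 -> 11
POP     -> (empty)
PUSH -5 -> -5
DUP     -> -5 -5
SUB     -> 0
PUSH -2 -> 0 -2
ADD     -> -2
PUSH -5 -> -2 -5
MUL     -> 10
PUSH -9 -> 10 -9
ADD     -> 1
PUSH 62 -> 1 62
PUSH -2 -> 1 62 -2
SWAP    -> 1 -2 62
STORE 1 -> 1 -2
MUL     -> -2
DUP     -> -2 -2
OVER    -> -2 -2 -2
ROT     -> -2 -2 -2
SUB     -> -2 0
POP     -> -2
LOAD 1  -> -2 62
SUB     -> -64
PUSH 3  -> -64 3
OVER    -> -64 3 -64
ROT     -> 3 -64 -64
SWAP    -> 3 -64 -64
SWAP    -> 3 -64 -64

[3, -64, -64]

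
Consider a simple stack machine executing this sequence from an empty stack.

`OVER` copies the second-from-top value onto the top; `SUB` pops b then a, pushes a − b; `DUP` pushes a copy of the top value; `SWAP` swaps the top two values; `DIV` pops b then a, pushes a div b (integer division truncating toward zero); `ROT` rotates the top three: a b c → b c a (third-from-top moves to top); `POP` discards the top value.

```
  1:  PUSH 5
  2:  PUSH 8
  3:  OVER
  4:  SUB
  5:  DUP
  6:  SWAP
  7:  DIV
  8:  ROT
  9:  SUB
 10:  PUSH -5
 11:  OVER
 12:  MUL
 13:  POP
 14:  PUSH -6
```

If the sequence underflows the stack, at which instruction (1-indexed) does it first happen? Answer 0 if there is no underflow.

8

PUSH 5 : 5
PUSH 8 : 5 8
OVER   : 5 8 5
SUB    : 5 3
DUP    : 5 3 3
SWAP   : 5 3 3
DIV    : 5 1
ROT  — needs 3 operands, stack has 2 → underflow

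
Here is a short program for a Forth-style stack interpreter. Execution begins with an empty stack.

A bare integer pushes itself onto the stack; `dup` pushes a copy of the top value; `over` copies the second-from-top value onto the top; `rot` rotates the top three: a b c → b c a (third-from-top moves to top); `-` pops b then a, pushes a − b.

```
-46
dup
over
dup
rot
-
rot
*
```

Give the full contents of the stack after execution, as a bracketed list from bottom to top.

[-46, 0]

-46  -> -46
dup  -> -46 -46
over -> -46 -46 -46
dup  -> -46 -46 -46 -46
rot  -> -46 -46 -46 -46
-    -> -46 -46 0
rot  -> -46 0 -46
*    -> -46 0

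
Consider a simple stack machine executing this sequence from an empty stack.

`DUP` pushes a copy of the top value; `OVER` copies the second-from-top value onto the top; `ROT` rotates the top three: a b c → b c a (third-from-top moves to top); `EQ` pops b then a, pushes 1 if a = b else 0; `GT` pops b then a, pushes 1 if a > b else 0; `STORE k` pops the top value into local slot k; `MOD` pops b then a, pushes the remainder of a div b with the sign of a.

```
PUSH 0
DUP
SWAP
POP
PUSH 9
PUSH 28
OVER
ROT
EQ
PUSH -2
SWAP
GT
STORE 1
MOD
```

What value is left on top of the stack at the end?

0

PUSH 0  → [0]
DUP     → [0, 0]
SWAP    → [0, 0]
POP     → [0]
PUSH 9  → [0, 9]
PUSH 28 → [0, 9, 28]
OVER    → [0, 9, 28, 9]
ROT     → [0, 28, 9, 9]
EQ      → [0, 28, 1]
PUSH -2 → [0, 28, 1, -2]
SWAP    → [0, 28, -2, 1]
GT      → [0, 28, 0]
STORE 1 → [0, 28]
MOD     → [0]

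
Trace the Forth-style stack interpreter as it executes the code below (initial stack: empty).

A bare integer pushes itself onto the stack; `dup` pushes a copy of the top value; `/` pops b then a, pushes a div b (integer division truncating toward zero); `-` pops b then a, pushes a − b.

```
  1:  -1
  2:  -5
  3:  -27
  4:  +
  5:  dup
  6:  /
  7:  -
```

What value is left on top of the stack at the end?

-2

-1  -> [-1]
-5  -> [-1, -5]
-27 -> [-1, -5, -27]
+   -> [-1, -32]
dup -> [-1, -32, -32]
/   -> [-1, 1]
-   -> [-2]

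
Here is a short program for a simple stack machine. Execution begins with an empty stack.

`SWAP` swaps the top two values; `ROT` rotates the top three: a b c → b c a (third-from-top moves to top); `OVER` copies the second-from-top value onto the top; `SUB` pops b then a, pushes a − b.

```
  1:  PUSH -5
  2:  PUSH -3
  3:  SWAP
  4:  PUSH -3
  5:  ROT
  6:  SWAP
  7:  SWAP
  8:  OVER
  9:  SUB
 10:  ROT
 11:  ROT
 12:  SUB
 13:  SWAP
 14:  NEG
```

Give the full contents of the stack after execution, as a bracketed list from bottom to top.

[-2, 0]

PUSH -5 -> [-5]
PUSH -3 -> [-5, -3]
SWAP    -> [-3, -5]
PUSH -3 -> [-3, -5, -3]
ROT     -> [-5, -3, -3]
SWAP    -> [-5, -3, -3]
SWAP    -> [-5, -3, -3]
OVER    -> [-5, -3, -3, -3]
SUB     -> [-5, -3, 0]
ROT     -> [-3, 0, -5]
ROT     -> [0, -5, -3]
SUB     -> [0, -2]
SWAP    -> [-2, 0]
NEG     -> [-2, 0]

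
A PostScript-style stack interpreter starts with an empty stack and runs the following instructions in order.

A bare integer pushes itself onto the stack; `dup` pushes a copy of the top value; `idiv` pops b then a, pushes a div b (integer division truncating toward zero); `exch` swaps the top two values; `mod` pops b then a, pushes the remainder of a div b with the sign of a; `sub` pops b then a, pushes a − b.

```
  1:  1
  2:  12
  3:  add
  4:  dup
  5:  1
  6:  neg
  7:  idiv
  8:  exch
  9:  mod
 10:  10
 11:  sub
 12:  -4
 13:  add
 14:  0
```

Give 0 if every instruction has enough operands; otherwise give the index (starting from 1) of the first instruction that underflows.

1     [1]
12    [1, 12]
add   [13]
dup   [13, 13]
1     [13, 13, 1]
neg   [13, 13, -1]
idiv  [13, -13]
exch  [-13, 13]
mod   [0]
10    [0, 10]
sub   [-10]
-4    [-10, -4]
add   [-14]
0     [-14, 0]

0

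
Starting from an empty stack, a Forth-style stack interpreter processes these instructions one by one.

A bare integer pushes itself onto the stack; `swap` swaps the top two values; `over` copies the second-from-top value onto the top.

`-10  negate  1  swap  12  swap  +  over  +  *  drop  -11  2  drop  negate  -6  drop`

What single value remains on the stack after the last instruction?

11

-10    : -10
negate : 10
1      : 10 1
swap   : 1 10
12     : 1 10 12
swap   : 1 12 10
+      : 1 22
over   : 1 22 1
+      : 1 23
*      : 23
drop   : (empty)
-11    : -11
2      : -11 2
drop   : -11
negate : 11
-6     : 11 -6
drop   : 11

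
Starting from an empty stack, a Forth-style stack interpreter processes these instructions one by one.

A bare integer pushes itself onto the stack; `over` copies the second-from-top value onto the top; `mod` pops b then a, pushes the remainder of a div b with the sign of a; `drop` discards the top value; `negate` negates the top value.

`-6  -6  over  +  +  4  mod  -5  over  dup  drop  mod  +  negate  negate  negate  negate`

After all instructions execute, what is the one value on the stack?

-6     -> [-6]
-6     -> [-6, -6]
over   -> [-6, -6, -6]
+      -> [-6, -12]
+      -> [-18]
4      -> [-18, 4]
mod    -> [-2]
-5     -> [-2, -5]
over   -> [-2, -5, -2]
dup    -> [-2, -5, -2, -2]
drop   -> [-2, -5, -2]
mod    -> [-2, -1]
+      -> [-3]
negate -> [3]
negate -> [-3]
negate -> [3]
negate -> [-3]

-3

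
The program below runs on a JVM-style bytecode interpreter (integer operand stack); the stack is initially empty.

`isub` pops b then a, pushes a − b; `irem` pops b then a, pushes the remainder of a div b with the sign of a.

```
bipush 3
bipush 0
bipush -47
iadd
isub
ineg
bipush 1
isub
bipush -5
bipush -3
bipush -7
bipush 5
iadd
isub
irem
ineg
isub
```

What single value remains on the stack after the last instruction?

bipush 3   : 3
bipush 0   : 3 0
bipush -47 : 3 0 -47
iadd       : 3 -47
isub       : 50
ineg       : -50
bipush 1   : -50 1
isub       : -51
bipush -5  : -51 -5
bipush -3  : -51 -5 -3
bipush -7  : -51 -5 -3 -7
bipush 5   : -51 -5 -3 -7 5
iadd       : -51 -5 -3 -2
isub       : -51 -5 -1
irem       : -51 0
ineg       : -51 0
isub       : -51

-51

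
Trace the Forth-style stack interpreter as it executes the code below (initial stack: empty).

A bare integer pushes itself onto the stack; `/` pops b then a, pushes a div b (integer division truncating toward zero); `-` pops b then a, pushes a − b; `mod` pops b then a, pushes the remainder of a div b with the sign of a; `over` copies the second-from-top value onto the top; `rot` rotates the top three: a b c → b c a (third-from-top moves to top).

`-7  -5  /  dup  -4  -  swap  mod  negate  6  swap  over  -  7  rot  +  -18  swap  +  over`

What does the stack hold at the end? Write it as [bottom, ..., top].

[-6, -5, -6]

-7      -7
-5      -7 -5
/       1
dup     1 1
-4      1 1 -4
-       1 5
swap    5 1
mod     0
negate  0
6       0 6
swap    6 0
over    6 0 6
-       6 -6
7       6 -6 7
rot     -6 7 6
+       -6 13
-18     -6 13 -18
swap    -6 -18 13
+       -6 -5
over    -6 -5 -6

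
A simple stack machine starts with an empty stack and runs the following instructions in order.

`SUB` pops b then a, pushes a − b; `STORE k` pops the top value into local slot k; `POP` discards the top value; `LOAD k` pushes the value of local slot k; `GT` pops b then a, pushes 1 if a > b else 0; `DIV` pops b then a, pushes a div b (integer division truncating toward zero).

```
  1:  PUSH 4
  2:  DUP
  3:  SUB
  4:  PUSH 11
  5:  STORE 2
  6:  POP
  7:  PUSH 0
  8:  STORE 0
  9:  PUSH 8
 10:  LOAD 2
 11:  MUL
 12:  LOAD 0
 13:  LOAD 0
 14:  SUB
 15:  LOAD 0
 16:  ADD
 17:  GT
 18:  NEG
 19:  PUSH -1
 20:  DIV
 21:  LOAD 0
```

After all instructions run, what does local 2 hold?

PUSH 4  -> [4]
DUP     -> [4, 4]
SUB     -> [0]
PUSH 11 -> [0, 11]
STORE 2 -> [0]
POP     -> []
PUSH 0  -> [0]
STORE 0 -> []
PUSH 8  -> [8]
LOAD 2  -> [8, 11]
MUL     -> [88]
LOAD 0  -> [88, 0]
LOAD 0  -> [88, 0, 0]
SUB     -> [88, 0]
LOAD 0  -> [88, 0, 0]
ADD     -> [88, 0]
GT      -> [1]
NEG     -> [-1]
PUSH -1 -> [-1, -1]
DIV     -> [1]
LOAD 0  -> [1, 0]

11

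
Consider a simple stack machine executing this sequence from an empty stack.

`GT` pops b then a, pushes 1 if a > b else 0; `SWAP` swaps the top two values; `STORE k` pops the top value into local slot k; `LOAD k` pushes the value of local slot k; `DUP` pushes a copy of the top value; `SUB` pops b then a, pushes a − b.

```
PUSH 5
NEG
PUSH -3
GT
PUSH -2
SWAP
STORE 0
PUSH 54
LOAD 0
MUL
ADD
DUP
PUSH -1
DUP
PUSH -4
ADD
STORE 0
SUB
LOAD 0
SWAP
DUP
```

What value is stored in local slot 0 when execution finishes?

PUSH 5  : 5
NEG     : -5
PUSH -3 : -5 -3
GT      : 0
PUSH -2 : 0 -2
SWAP    : -2 0
STORE 0 : -2
PUSH 54 : -2 54
LOAD 0  : -2 54 0
MUL     : -2 0
ADD     : -2
DUP     : -2 -2
PUSH -1 : -2 -2 -1
DUP     : -2 -2 -1 -1
PUSH -4 : -2 -2 -1 -1 -4
ADD     : -2 -2 -1 -5
STORE 0 : -2 -2 -1
SUB     : -2 -1
LOAD 0  : -2 -1 -5
SWAP    : -2 -5 -1
DUP     : -2 -5 -1 -1

-5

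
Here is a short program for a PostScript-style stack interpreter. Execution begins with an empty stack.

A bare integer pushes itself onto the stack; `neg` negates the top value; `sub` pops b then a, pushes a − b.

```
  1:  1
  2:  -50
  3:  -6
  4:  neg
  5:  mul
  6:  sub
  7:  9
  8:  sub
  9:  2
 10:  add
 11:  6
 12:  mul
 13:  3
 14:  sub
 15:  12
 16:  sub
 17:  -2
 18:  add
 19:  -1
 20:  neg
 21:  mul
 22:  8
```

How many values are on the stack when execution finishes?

1   -> [1]
-50 -> [1, -50]
-6  -> [1, -50, -6]
neg -> [1, -50, 6]
mul -> [1, -300]
sub -> [301]
9   -> [301, 9]
sub -> [292]
2   -> [292, 2]
add -> [294]
6   -> [294, 6]
mul -> [1764]
3   -> [1764, 3]
sub -> [1761]
12  -> [1761, 12]
sub -> [1749]
-2  -> [1749, -2]
add -> [1747]
-1  -> [1747, -1]
neg -> [1747, 1]
mul -> [1747]
8   -> [1747, 8]

2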